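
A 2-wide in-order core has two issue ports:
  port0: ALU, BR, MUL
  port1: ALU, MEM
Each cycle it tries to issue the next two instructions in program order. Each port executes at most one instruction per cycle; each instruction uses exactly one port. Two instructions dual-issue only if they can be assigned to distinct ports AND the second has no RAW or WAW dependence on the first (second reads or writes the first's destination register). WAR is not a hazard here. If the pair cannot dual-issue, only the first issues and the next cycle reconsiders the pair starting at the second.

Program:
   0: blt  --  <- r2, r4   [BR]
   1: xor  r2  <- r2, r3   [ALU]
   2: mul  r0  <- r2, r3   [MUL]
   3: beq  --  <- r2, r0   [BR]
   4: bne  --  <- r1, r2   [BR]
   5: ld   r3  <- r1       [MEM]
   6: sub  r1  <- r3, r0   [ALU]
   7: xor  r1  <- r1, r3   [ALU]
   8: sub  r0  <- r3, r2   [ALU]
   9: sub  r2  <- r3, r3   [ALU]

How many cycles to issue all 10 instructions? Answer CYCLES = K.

CYCLES = 7

0. blt.BR;xor.ALU @i0,i1  | 2-wide
1. mul.MUL @i2  | no-port MUL/BR
2. beq.BR @i3  | no-port BR/BR
3. bne.BR;ld.MEM @i4,i5  | 2-wide
4. sub.ALU @i6  | RAW+WAW r1
5. xor.ALU;sub.ALU @i7,i8  | 2-wide
6. sub.ALU @i9  | tail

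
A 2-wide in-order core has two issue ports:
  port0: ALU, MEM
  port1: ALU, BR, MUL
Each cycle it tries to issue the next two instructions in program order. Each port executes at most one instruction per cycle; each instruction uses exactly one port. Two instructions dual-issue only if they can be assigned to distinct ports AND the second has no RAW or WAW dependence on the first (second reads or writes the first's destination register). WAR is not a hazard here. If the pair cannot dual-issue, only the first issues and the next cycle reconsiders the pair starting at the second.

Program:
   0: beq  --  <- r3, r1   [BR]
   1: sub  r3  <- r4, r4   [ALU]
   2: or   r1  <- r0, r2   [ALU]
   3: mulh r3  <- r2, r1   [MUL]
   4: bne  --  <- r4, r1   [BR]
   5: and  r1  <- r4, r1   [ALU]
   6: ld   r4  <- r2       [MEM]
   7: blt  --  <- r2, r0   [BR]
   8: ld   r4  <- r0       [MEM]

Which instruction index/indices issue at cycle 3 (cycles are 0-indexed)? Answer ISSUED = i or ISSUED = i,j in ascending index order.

c0: i0+i1 beq+sub  2-wide
c1: i2 or  RAW r1
c2: i3 mulh  no-port MUL/BR
c3: i4+i5 bne+and  2-wide
c4: i6+i7 ld+blt  2-wide
c5: i8 ld  tail

ISSUED = 4,5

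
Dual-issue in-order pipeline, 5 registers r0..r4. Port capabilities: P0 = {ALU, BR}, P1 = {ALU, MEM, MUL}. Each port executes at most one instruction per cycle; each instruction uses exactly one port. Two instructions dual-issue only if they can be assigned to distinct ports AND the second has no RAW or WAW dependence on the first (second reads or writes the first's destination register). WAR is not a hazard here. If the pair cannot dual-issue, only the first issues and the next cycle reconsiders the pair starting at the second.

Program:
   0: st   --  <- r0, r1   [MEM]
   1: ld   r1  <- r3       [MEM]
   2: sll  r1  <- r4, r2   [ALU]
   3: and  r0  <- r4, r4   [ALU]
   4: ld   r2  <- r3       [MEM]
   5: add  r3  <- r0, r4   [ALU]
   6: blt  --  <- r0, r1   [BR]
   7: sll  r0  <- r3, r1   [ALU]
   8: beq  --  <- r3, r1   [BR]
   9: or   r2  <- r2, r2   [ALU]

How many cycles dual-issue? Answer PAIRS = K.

c0: i0 st.MEM  no-port MEM/MEM
c1: i1 ld.MEM  WAW r1
c2: i2,i3 sll.ALU and.ALU  2-wide
c3: i4,i5 ld.MEM add.ALU  2-wide
c4: i6,i7 blt.BR sll.ALU  2-wide
c5: i8,i9 beq.BR or.ALU  2-wide

PAIRS = 4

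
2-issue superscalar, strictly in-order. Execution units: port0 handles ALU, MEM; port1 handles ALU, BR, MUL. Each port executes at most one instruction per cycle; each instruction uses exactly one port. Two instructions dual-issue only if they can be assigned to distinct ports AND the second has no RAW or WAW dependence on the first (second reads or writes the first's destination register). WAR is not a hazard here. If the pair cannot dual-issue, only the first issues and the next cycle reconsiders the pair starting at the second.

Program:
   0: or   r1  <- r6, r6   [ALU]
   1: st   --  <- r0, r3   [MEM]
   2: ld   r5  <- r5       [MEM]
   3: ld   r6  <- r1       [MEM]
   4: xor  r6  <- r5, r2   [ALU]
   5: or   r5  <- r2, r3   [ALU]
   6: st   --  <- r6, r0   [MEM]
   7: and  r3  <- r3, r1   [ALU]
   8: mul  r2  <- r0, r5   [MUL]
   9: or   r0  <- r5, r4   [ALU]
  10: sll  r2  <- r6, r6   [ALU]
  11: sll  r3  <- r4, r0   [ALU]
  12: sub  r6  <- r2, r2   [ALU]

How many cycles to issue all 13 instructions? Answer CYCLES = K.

#0 head=0: or.ALU+st.MEM i0/i1 pair
#1 head=2: ld.MEM i2 no-port MEM/MEM
#2 head=3: ld.MEM i3 WAW r6
#3 head=4: xor.ALU+or.ALU i4/i5 pair
#4 head=6: st.MEM+and.ALU i6/i7 pair
#5 head=8: mul.MUL+or.ALU i8/i9 pair
#6 head=10: sll.ALU+sll.ALU i10/i11 pair
#7 head=12: sub.ALU i12 tail

CYCLES = 8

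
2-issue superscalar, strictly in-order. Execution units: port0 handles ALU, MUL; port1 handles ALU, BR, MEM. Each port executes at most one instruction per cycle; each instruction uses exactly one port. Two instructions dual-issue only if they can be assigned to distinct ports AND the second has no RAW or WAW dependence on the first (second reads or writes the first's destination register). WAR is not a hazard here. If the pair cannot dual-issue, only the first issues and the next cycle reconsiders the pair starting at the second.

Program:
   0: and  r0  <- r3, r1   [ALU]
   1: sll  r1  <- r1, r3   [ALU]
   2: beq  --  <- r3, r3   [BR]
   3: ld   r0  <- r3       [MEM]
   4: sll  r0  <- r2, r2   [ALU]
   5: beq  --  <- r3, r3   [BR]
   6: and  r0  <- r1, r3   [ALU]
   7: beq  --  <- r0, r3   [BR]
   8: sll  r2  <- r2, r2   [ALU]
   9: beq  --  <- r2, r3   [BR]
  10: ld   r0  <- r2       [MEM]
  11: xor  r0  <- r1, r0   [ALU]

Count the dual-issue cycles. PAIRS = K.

c0: i0&i1 and.ALU;sll.ALU  2-wide
c1: i2 beq.BR  no-port BR/MEM
c2: i3 ld.MEM  WAW r0
c3: i4&i5 sll.ALU;beq.BR  2-wide
c4: i6 and.ALU  RAW r0
c5: i7&i8 beq.BR;sll.ALU  2-wide
c6: i9 beq.BR  no-port BR/MEM
c7: i10 ld.MEM  RAW+WAW r0
c8: i11 xor.ALU  tail

PAIRS = 3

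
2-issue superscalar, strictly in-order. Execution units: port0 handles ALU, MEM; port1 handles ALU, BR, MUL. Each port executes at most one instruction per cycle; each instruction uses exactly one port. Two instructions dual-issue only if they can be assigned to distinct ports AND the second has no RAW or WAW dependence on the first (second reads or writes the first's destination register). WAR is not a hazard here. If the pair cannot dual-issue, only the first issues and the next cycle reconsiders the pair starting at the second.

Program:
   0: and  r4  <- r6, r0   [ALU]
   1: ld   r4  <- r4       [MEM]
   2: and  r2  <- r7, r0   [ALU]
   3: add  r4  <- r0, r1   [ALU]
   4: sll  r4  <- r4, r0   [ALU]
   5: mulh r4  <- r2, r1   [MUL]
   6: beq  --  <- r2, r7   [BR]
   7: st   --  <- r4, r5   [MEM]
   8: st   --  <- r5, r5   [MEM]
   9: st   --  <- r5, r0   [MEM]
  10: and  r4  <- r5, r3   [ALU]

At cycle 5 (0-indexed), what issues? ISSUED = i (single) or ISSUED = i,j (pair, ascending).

ISSUED = 6,7

[0] i0  and  -- RAW+WAW r4
[1] i1+i2  ld and  -- pair
[2] i3  add  -- RAW+WAW r4
[3] i4  sll  -- WAW r4
[4] i5  mulh  -- no-port MUL/BR
[5] i6+i7  beq st  -- pair
[6] i8  st  -- no-port MEM/MEM
[7] i9+i10  st and  -- pair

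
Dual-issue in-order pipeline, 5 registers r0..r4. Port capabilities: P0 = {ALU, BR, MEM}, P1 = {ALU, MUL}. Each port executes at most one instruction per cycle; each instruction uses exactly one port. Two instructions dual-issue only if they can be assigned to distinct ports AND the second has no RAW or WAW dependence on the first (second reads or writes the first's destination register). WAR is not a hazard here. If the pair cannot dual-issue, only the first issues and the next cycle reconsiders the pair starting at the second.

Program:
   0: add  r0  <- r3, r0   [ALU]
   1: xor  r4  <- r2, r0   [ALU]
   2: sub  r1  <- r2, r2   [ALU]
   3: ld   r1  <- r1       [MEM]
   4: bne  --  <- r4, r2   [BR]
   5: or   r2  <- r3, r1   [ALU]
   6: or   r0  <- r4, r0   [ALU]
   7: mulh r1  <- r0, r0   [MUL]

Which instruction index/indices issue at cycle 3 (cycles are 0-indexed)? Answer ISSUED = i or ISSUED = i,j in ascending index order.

  cy0 -> i0 (add.ALU) RAW r0
  cy1 -> i1&i2 (xor.ALU sub.ALU) pair
  cy2 -> i3 (ld.MEM) no-port MEM/BR
  cy3 -> i4&i5 (bne.BR or.ALU) pair
  cy4 -> i6 (or.ALU) RAW r0
  cy5 -> i7 (mulh.MUL) tail

ISSUED = 4,5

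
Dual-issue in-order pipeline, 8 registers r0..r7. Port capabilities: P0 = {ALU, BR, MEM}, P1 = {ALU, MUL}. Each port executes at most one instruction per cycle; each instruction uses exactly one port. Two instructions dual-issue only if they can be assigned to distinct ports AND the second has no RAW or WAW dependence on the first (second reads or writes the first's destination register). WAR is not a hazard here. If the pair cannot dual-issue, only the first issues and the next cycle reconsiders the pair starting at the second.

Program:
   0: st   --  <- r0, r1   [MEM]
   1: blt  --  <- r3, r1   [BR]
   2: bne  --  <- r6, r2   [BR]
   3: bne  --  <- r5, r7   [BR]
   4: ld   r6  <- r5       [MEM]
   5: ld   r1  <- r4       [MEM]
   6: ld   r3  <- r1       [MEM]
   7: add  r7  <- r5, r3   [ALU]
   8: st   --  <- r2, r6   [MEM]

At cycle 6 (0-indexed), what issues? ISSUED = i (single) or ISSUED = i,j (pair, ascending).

t=0 i0:st.MEM ; no-port MEM/BR
t=1 i1:blt.BR ; no-port BR/BR
t=2 i2:bne.BR ; no-port BR/BR
t=3 i3:bne.BR ; no-port BR/MEM
t=4 i4:ld.MEM ; no-port MEM/MEM
t=5 i5:ld.MEM ; no-port MEM/MEM
t=6 i6:ld.MEM ; RAW r3
t=7 i7,i8:add.ALU st.MEM ; pair

ISSUED = 6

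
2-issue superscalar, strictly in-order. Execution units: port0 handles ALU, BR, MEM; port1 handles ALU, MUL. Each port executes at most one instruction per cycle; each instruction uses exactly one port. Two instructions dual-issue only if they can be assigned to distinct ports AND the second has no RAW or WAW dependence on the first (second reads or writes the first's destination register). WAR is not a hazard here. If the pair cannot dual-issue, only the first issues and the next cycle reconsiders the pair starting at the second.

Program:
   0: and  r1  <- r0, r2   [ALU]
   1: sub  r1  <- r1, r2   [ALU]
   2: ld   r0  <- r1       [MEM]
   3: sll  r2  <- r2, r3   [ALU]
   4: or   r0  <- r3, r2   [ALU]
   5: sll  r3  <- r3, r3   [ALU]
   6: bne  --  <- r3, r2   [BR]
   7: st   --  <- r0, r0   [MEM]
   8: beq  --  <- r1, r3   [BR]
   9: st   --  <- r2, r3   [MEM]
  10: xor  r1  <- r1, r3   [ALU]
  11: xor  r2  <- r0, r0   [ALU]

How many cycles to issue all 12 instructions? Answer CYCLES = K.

CYCLES = 9

0. and.ALU @i0  | RAW+WAW r1
1. sub.ALU @i1  | RAW r1
2. ld.MEM/sll.ALU @i2,i3  | 2-wide
3. or.ALU/sll.ALU @i4,i5  | 2-wide
4. bne.BR @i6  | no-port BR/MEM
5. st.MEM @i7  | no-port MEM/BR
6. beq.BR @i8  | no-port BR/MEM
7. st.MEM/xor.ALU @i9,i10  | 2-wide
8. xor.ALU @i11  | tail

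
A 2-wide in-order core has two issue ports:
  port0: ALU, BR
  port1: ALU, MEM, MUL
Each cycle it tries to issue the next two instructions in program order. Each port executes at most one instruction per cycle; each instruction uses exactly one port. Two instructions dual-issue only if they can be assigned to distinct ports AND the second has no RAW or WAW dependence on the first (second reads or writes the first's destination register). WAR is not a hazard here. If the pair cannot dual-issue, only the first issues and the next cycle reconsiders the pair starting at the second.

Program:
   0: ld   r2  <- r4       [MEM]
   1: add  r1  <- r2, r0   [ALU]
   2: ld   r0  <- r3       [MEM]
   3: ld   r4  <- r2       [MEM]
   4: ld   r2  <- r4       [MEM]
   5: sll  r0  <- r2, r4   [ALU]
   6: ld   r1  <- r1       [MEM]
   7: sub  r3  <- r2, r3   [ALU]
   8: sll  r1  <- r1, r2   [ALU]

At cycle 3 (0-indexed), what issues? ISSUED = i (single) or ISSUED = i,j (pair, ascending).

ISSUED = 4

  cy0 -> i0 (ld) RAW r2
  cy1 -> i1,i2 (add;ld) 2-wide
  cy2 -> i3 (ld) no-port MEM/MEM
  cy3 -> i4 (ld) RAW r2
  cy4 -> i5,i6 (sll;ld) 2-wide
  cy5 -> i7,i8 (sub;sll) 2-wide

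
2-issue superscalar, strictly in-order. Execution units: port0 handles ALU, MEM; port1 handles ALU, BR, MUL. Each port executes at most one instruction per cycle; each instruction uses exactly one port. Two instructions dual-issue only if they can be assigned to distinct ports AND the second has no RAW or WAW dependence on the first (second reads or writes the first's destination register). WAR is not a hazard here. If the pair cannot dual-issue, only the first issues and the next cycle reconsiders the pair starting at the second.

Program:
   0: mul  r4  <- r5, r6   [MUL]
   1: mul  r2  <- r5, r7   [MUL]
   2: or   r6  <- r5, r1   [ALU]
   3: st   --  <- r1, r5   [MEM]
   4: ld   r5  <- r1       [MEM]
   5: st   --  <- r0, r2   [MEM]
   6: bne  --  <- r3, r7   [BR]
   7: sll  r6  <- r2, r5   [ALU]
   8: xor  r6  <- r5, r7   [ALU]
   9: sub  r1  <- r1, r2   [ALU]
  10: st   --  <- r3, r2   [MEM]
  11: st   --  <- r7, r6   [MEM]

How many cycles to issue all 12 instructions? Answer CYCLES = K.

  cy0 -> i0 (mul.MUL) no-port MUL/MUL
  cy1 -> i1&i2 (mul.MUL/or.ALU) pair
  cy2 -> i3 (st.MEM) no-port MEM/MEM
  cy3 -> i4 (ld.MEM) no-port MEM/MEM
  cy4 -> i5&i6 (st.MEM/bne.BR) pair
  cy5 -> i7 (sll.ALU) WAW r6
  cy6 -> i8&i9 (xor.ALU/sub.ALU) pair
  cy7 -> i10 (st.MEM) no-port MEM/MEM
  cy8 -> i11 (st.MEM) tail

CYCLES = 9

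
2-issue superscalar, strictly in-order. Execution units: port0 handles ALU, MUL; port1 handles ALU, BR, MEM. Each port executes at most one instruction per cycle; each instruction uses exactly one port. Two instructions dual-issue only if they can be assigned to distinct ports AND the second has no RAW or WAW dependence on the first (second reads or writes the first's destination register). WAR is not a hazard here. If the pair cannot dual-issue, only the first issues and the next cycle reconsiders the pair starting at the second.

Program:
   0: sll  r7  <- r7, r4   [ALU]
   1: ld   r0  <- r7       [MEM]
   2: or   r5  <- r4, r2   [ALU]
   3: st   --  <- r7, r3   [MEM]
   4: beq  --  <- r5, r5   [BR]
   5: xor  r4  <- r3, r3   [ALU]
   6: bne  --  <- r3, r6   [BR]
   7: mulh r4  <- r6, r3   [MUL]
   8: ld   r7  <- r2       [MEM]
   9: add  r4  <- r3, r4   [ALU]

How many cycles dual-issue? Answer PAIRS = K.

0. sll.ALU @i0  | RAW r7
1. ld.MEM or.ALU @i1&i2  | 2-wide
2. st.MEM @i3  | no-port MEM/BR
3. beq.BR xor.ALU @i4&i5  | 2-wide
4. bne.BR mulh.MUL @i6&i7  | 2-wide
5. ld.MEM add.ALU @i8&i9  | 2-wide

PAIRS = 4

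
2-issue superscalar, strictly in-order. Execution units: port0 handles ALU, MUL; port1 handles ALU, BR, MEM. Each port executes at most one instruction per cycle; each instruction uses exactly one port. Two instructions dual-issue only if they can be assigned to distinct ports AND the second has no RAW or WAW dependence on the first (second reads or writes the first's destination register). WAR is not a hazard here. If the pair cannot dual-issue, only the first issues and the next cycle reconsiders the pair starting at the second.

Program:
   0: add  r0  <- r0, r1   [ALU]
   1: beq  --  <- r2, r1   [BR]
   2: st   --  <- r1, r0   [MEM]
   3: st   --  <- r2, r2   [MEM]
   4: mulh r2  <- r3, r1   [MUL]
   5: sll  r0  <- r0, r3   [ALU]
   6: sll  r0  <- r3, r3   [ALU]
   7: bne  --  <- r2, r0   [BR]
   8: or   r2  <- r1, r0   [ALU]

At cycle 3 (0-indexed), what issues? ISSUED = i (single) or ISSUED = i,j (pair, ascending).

ISSUED = 5

t=0 i0+i1:add/beq ; 2-wide
t=1 i2:st ; no-port MEM/MEM
t=2 i3+i4:st/mulh ; 2-wide
t=3 i5:sll ; WAW r0
t=4 i6:sll ; RAW r0
t=5 i7+i8:bne/or ; 2-wide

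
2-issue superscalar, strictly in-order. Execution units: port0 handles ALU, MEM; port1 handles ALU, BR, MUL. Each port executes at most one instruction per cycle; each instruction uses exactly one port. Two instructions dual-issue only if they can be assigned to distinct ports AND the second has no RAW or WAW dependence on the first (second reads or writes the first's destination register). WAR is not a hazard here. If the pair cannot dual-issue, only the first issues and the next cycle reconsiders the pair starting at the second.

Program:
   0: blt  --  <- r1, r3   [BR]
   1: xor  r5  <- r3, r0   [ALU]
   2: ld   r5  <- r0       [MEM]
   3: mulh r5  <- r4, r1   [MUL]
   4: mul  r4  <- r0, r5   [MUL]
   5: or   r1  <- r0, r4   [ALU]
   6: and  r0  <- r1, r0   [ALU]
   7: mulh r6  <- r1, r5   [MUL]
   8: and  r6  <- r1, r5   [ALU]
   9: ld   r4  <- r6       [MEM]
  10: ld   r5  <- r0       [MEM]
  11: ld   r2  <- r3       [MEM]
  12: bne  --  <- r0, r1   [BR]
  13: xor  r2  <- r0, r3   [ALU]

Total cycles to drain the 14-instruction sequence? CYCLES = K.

#0 head=0: blt;xor i0+i1 2-wide
#1 head=2: ld i2 WAW r5
#2 head=3: mulh i3 no-port MUL/MUL
#3 head=4: mul i4 RAW r4
#4 head=5: or i5 RAW r1
#5 head=6: and;mulh i6+i7 2-wide
#6 head=8: and i8 RAW r6
#7 head=9: ld i9 no-port MEM/MEM
#8 head=10: ld i10 no-port MEM/MEM
#9 head=11: ld;bne i11+i12 2-wide
#10 head=13: xor i13 tail

CYCLES = 11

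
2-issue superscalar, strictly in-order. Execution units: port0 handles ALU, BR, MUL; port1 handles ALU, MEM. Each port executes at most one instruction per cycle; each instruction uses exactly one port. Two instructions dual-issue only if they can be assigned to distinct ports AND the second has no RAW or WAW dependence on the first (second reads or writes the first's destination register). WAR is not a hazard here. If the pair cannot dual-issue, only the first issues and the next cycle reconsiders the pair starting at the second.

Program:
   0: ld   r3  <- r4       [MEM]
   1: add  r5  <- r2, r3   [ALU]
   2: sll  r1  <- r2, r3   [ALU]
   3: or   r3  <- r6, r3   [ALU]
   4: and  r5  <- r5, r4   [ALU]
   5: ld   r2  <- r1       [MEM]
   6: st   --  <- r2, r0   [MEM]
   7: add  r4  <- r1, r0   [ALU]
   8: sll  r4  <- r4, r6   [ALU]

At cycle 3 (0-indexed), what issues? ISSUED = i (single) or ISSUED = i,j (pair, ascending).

[0] i0  ld  -- RAW r3
[1] i1&i2  add+sll  -- dual
[2] i3&i4  or+and  -- dual
[3] i5  ld  -- no-port MEM/MEM
[4] i6&i7  st+add  -- dual
[5] i8  sll  -- tail

ISSUED = 5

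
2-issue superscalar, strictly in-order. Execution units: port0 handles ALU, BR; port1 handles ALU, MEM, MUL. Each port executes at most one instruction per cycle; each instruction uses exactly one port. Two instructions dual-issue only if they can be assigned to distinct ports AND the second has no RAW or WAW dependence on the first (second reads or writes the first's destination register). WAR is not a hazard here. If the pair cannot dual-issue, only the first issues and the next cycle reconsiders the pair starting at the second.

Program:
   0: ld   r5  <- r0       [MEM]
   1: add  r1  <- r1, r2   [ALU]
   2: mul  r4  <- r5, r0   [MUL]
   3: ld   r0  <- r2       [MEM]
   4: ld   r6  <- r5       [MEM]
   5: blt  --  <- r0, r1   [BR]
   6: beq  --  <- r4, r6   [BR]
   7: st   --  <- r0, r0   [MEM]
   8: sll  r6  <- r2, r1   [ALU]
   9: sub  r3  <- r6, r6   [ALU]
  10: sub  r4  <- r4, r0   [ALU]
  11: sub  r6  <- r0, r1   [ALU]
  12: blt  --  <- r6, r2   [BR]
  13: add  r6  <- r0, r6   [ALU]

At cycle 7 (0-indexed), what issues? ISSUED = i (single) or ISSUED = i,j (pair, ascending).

ISSUED = 11

#0 head=0: ld.MEM+add.ALU i0&i1 dual
#1 head=2: mul.MUL i2 no-port MUL/MEM
#2 head=3: ld.MEM i3 no-port MEM/MEM
#3 head=4: ld.MEM+blt.BR i4&i5 dual
#4 head=6: beq.BR+st.MEM i6&i7 dual
#5 head=8: sll.ALU i8 RAW r6
#6 head=9: sub.ALU+sub.ALU i9&i10 dual
#7 head=11: sub.ALU i11 RAW r6
#8 head=12: blt.BR+add.ALU i12&i13 dual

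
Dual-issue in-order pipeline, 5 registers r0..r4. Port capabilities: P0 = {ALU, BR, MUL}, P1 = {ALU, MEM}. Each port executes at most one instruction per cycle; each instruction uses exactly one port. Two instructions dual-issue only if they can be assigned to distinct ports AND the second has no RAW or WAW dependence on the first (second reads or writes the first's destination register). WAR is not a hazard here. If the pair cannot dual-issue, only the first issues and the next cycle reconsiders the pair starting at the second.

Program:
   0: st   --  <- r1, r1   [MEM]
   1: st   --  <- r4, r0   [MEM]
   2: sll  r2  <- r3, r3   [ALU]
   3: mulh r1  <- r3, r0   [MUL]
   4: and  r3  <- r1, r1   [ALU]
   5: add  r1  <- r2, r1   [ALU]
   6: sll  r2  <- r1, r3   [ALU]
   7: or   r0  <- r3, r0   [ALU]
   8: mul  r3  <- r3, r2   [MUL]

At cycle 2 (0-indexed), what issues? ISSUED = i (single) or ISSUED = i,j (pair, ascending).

[0] i0  st.MEM  -- no-port MEM/MEM
[1] i1+i2  st.MEM/sll.ALU  -- 2-wide
[2] i3  mulh.MUL  -- RAW r1
[3] i4+i5  and.ALU/add.ALU  -- 2-wide
[4] i6+i7  sll.ALU/or.ALU  -- 2-wide
[5] i8  mul.MUL  -- tail

ISSUED = 3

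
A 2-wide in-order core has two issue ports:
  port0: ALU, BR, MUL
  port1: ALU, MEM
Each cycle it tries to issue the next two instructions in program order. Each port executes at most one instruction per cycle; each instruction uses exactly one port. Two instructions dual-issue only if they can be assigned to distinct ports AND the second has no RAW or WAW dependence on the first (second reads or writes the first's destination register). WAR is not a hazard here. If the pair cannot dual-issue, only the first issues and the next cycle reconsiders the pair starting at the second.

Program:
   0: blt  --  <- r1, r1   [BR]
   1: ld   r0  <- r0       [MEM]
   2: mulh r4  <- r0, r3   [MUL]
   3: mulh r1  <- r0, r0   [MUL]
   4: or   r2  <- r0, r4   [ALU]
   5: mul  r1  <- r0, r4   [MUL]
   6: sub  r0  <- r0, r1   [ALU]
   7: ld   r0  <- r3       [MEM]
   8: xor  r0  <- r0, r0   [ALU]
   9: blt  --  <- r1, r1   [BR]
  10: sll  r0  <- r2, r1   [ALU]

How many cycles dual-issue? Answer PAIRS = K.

#0 head=0: blt.BR+ld.MEM i0,i1 pair
#1 head=2: mulh.MUL i2 no-port MUL/MUL
#2 head=3: mulh.MUL+or.ALU i3,i4 pair
#3 head=5: mul.MUL i5 RAW r1
#4 head=6: sub.ALU i6 WAW r0
#5 head=7: ld.MEM i7 RAW+WAW r0
#6 head=8: xor.ALU+blt.BR i8,i9 pair
#7 head=10: sll.ALU i10 tail

PAIRS = 3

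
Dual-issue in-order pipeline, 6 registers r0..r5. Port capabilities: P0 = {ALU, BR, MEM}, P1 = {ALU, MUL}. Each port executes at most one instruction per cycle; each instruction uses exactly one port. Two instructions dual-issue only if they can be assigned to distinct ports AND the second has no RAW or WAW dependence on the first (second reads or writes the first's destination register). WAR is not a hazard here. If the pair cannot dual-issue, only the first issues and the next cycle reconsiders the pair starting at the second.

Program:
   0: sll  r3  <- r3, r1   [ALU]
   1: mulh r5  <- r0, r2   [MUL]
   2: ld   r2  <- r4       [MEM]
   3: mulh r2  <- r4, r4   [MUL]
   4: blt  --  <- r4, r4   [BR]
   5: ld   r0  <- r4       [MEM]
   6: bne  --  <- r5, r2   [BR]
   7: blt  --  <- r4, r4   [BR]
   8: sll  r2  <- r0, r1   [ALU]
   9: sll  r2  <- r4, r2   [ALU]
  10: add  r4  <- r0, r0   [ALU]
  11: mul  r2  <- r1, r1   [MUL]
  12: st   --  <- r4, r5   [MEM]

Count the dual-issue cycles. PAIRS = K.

PAIRS = 5

  cy0 -> i0+i1 (sll+mulh) dual
  cy1 -> i2 (ld) WAW r2
  cy2 -> i3+i4 (mulh+blt) dual
  cy3 -> i5 (ld) no-port MEM/BR
  cy4 -> i6 (bne) no-port BR/BR
  cy5 -> i7+i8 (blt+sll) dual
  cy6 -> i9+i10 (sll+add) dual
  cy7 -> i11+i12 (mul+st) dual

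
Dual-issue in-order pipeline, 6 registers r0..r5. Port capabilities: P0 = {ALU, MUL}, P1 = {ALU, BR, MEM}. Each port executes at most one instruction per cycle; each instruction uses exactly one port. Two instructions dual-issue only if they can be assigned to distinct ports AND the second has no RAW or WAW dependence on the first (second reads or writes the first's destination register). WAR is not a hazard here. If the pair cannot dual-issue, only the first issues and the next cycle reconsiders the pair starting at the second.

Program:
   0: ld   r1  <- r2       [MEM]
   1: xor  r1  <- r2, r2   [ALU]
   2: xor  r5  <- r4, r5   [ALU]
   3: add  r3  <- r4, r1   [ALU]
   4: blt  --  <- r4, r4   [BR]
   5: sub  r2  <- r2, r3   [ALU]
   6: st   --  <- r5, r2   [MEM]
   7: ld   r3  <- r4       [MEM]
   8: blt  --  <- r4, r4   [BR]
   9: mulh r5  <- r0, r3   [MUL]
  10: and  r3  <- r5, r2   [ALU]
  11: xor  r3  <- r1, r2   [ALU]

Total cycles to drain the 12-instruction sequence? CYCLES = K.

CYCLES = 9

#0 head=0: ld i0 WAW r1
#1 head=1: xor/xor i1&i2 pair
#2 head=3: add/blt i3&i4 pair
#3 head=5: sub i5 RAW r2
#4 head=6: st i6 no-port MEM/MEM
#5 head=7: ld i7 no-port MEM/BR
#6 head=8: blt/mulh i8&i9 pair
#7 head=10: and i10 WAW r3
#8 head=11: xor i11 tail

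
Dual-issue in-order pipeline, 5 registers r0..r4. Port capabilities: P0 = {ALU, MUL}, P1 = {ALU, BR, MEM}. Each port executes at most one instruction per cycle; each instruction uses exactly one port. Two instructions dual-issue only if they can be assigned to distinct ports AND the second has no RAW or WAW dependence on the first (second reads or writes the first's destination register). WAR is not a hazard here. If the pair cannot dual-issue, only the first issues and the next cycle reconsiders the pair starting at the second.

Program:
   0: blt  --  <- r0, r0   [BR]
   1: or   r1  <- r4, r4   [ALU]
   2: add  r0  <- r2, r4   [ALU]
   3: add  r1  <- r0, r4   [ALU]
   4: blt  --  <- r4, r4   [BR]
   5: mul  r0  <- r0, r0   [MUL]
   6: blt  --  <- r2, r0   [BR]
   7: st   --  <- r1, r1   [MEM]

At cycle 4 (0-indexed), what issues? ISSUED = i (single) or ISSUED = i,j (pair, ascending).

#0 head=0: blt.BR or.ALU i0,i1 pair
#1 head=2: add.ALU i2 RAW r0
#2 head=3: add.ALU blt.BR i3,i4 pair
#3 head=5: mul.MUL i5 RAW r0
#4 head=6: blt.BR i6 no-port BR/MEM
#5 head=7: st.MEM i7 tail

ISSUED = 6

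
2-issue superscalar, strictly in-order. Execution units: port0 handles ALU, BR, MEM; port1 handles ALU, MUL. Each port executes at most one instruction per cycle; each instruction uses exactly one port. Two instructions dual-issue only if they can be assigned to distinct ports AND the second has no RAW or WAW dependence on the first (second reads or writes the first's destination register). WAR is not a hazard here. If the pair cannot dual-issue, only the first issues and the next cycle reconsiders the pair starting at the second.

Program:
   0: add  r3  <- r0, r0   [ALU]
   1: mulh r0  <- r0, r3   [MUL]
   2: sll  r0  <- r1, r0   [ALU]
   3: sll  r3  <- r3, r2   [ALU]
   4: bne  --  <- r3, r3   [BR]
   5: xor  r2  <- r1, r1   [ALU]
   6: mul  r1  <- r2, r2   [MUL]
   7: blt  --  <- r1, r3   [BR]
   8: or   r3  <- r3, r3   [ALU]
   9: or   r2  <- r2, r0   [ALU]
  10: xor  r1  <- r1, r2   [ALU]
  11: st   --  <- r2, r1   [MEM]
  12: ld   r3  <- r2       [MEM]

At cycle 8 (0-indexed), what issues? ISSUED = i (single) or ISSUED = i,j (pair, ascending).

t=0 i0:add ; RAW r3
t=1 i1:mulh ; RAW+WAW r0
t=2 i2,i3:sll/sll ; dual
t=3 i4,i5:bne/xor ; dual
t=4 i6:mul ; RAW r1
t=5 i7,i8:blt/or ; dual
t=6 i9:or ; RAW r2
t=7 i10:xor ; RAW r1
t=8 i11:st ; no-port MEM/MEM
t=9 i12:ld ; tail

ISSUED = 11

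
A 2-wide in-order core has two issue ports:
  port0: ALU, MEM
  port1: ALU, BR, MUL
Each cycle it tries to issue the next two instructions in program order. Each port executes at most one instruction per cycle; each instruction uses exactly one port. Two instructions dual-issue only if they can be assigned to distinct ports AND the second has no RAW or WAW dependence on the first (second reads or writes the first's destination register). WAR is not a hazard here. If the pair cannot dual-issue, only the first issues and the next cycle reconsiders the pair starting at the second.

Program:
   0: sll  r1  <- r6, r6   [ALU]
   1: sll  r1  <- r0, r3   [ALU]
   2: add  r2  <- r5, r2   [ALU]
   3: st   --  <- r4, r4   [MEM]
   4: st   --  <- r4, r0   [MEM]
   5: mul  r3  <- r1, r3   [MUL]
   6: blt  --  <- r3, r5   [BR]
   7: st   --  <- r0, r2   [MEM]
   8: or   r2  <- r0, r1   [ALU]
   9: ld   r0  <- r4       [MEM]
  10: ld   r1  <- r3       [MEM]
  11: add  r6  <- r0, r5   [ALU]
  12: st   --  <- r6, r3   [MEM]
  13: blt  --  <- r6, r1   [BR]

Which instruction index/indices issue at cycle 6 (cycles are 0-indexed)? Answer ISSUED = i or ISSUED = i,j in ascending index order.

#0 head=0: sll i0 WAW r1
#1 head=1: sll/add i1,i2 2-wide
#2 head=3: st i3 no-port MEM/MEM
#3 head=4: st/mul i4,i5 2-wide
#4 head=6: blt/st i6,i7 2-wide
#5 head=8: or/ld i8,i9 2-wide
#6 head=10: ld/add i10,i11 2-wide
#7 head=12: st/blt i12,i13 2-wide

ISSUED = 10,11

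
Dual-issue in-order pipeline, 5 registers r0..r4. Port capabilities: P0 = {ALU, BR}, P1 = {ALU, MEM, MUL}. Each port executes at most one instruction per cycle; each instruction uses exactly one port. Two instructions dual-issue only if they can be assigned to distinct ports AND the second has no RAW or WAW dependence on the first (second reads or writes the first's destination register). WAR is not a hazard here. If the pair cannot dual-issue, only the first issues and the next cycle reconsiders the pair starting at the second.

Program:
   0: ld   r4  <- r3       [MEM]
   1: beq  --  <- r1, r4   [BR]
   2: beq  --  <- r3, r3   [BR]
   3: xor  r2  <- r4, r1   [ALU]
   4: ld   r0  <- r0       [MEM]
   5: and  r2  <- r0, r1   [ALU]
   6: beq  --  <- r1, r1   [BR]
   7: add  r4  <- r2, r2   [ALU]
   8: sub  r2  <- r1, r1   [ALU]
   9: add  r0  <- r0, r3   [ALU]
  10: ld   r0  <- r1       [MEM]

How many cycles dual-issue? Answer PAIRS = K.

PAIRS = 3

t=0 i0:ld ; RAW r4
t=1 i1:beq ; no-port BR/BR
t=2 i2,i3:beq;xor ; 2-wide
t=3 i4:ld ; RAW r0
t=4 i5,i6:and;beq ; 2-wide
t=5 i7,i8:add;sub ; 2-wide
t=6 i9:add ; WAW r0
t=7 i10:ld ; tail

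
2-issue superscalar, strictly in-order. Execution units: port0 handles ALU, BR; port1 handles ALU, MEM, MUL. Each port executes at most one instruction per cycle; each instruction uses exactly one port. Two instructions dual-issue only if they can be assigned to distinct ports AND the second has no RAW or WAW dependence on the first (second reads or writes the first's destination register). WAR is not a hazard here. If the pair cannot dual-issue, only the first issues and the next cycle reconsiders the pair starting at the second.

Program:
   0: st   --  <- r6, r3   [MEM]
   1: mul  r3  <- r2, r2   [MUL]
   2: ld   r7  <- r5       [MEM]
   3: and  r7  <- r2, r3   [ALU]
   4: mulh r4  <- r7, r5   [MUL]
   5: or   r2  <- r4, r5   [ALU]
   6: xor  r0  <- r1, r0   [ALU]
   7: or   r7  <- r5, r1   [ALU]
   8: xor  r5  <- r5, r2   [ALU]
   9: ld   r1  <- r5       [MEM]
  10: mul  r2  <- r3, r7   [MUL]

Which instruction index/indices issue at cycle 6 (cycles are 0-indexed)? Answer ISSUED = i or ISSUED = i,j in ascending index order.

c0: i0 st.MEM  no-port MEM/MUL
c1: i1 mul.MUL  no-port MUL/MEM
c2: i2 ld.MEM  WAW r7
c3: i3 and.ALU  RAW r7
c4: i4 mulh.MUL  RAW r4
c5: i5&i6 or.ALU;xor.ALU  dual
c6: i7&i8 or.ALU;xor.ALU  dual
c7: i9 ld.MEM  no-port MEM/MUL
c8: i10 mul.MUL  tail

ISSUED = 7,8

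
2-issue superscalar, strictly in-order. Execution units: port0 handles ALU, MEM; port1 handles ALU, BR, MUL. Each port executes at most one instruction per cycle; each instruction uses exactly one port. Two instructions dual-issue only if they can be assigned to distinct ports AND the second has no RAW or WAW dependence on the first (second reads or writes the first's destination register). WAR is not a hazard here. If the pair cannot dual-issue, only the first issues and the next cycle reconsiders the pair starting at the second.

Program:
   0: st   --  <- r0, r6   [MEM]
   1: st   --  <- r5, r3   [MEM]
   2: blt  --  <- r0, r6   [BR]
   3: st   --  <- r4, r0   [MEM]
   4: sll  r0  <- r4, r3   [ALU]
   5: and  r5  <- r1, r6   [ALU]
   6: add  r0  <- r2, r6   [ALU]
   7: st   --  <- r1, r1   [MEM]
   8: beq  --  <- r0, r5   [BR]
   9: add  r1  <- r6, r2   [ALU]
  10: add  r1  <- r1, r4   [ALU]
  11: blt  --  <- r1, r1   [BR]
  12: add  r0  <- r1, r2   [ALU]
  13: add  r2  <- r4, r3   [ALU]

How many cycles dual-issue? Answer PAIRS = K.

PAIRS = 5

t=0 i0:st.MEM ; no-port MEM/MEM
t=1 i1&i2:st.MEM/blt.BR ; 2-wide
t=2 i3&i4:st.MEM/sll.ALU ; 2-wide
t=3 i5&i6:and.ALU/add.ALU ; 2-wide
t=4 i7&i8:st.MEM/beq.BR ; 2-wide
t=5 i9:add.ALU ; RAW+WAW r1
t=6 i10:add.ALU ; RAW r1
t=7 i11&i12:blt.BR/add.ALU ; 2-wide
t=8 i13:add.ALU ; tail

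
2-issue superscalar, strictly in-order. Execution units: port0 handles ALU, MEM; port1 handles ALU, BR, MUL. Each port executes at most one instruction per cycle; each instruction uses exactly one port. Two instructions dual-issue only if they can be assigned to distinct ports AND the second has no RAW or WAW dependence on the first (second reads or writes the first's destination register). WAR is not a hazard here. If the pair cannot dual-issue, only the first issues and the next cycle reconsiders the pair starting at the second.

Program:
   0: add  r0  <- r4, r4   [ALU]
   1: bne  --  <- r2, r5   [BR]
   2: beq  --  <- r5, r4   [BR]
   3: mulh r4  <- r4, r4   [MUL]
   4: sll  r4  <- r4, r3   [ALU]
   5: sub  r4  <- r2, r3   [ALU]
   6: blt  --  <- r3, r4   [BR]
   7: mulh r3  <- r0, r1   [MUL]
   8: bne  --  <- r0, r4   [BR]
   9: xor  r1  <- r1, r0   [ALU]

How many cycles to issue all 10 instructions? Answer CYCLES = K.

c0: i0+i1 add+bne  2-wide
c1: i2 beq  no-port BR/MUL
c2: i3 mulh  RAW+WAW r4
c3: i4 sll  WAW r4
c4: i5 sub  RAW r4
c5: i6 blt  no-port BR/MUL
c6: i7 mulh  no-port MUL/BR
c7: i8+i9 bne+xor  2-wide

CYCLES = 8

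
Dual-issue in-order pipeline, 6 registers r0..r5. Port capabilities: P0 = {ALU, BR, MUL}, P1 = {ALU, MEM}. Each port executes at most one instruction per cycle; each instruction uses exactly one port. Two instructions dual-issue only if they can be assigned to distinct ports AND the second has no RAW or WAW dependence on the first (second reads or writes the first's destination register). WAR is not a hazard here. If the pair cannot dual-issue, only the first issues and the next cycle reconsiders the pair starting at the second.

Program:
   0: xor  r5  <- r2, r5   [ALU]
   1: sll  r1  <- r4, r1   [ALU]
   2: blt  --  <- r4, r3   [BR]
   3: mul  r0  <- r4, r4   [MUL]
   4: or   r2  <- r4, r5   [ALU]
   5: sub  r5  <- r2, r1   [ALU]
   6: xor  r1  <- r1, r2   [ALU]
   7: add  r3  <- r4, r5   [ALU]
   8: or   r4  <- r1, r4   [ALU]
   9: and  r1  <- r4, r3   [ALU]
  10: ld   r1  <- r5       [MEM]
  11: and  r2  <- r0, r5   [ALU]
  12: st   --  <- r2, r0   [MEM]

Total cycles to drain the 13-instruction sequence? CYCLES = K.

  cy0 -> i0/i1 (xor.ALU sll.ALU) pair
  cy1 -> i2 (blt.BR) no-port BR/MUL
  cy2 -> i3/i4 (mul.MUL or.ALU) pair
  cy3 -> i5/i6 (sub.ALU xor.ALU) pair
  cy4 -> i7/i8 (add.ALU or.ALU) pair
  cy5 -> i9 (and.ALU) WAW r1
  cy6 -> i10/i11 (ld.MEM and.ALU) pair
  cy7 -> i12 (st.MEM) tail

CYCLES = 8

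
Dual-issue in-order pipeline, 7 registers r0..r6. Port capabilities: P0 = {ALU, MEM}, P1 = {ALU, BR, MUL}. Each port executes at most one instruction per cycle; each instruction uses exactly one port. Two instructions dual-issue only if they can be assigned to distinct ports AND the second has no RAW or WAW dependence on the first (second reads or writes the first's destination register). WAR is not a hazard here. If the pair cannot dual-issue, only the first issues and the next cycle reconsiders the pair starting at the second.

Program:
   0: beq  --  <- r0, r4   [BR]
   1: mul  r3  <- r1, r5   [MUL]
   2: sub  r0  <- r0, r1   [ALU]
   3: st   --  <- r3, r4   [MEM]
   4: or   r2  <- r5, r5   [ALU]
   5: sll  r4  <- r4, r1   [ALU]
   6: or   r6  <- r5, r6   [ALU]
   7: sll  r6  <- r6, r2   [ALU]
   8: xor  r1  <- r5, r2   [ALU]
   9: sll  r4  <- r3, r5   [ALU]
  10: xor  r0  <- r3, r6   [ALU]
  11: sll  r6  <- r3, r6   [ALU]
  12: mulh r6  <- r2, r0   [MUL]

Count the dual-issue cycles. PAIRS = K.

c0: i0 beq.BR  no-port BR/MUL
c1: i1&i2 mul.MUL+sub.ALU  dual
c2: i3&i4 st.MEM+or.ALU  dual
c3: i5&i6 sll.ALU+or.ALU  dual
c4: i7&i8 sll.ALU+xor.ALU  dual
c5: i9&i10 sll.ALU+xor.ALU  dual
c6: i11 sll.ALU  WAW r6
c7: i12 mulh.MUL  tail

PAIRS = 5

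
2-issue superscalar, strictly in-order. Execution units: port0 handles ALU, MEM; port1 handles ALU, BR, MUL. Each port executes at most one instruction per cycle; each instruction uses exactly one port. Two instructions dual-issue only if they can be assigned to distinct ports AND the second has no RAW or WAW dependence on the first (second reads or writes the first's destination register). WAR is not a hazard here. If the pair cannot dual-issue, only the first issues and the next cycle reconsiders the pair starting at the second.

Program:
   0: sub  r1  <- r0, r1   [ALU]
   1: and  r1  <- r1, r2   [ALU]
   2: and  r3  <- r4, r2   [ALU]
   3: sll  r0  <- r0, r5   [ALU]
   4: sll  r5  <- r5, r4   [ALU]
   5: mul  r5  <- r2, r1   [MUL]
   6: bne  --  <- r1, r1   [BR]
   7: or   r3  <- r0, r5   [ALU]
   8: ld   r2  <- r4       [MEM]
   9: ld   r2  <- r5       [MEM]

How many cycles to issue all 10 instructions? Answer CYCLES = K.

[0] i0  sub  -- RAW+WAW r1
[1] i1&i2  and/and  -- 2-wide
[2] i3&i4  sll/sll  -- 2-wide
[3] i5  mul  -- no-port MUL/BR
[4] i6&i7  bne/or  -- 2-wide
[5] i8  ld  -- no-port MEM/MEM
[6] i9  ld  -- tail

CYCLES = 7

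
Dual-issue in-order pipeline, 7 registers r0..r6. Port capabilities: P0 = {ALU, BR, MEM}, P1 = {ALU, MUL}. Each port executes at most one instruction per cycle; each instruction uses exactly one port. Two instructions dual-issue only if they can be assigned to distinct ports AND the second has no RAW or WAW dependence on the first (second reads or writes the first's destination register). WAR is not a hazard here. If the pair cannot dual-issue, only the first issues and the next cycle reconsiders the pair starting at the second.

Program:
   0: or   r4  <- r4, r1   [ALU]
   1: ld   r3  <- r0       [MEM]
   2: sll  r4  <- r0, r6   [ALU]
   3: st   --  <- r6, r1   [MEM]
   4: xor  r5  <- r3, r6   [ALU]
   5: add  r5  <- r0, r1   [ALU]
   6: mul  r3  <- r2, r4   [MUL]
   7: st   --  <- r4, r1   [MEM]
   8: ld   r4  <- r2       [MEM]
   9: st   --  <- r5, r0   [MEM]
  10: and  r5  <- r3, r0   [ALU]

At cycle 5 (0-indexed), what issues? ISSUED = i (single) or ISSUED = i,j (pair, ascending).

c0: i0&i1 or.ALU+ld.MEM  dual
c1: i2&i3 sll.ALU+st.MEM  dual
c2: i4 xor.ALU  WAW r5
c3: i5&i6 add.ALU+mul.MUL  dual
c4: i7 st.MEM  no-port MEM/MEM
c5: i8 ld.MEM  no-port MEM/MEM
c6: i9&i10 st.MEM+and.ALU  dual

ISSUED = 8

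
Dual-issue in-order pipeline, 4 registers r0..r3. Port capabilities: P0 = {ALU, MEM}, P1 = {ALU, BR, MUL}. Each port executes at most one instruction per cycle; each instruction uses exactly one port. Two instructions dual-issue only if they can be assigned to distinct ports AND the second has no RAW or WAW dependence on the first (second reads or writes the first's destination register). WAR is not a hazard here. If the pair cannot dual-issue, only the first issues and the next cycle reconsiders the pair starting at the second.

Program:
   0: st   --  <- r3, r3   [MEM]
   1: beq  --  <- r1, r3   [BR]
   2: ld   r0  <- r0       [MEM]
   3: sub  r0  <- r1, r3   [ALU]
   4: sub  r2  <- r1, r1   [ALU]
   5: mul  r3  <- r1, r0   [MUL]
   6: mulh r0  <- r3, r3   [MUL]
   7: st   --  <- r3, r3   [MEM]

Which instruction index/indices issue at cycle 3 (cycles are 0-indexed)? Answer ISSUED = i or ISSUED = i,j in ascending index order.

ISSUED = 5

c0: i0+i1 st.MEM+beq.BR  dual
c1: i2 ld.MEM  WAW r0
c2: i3+i4 sub.ALU+sub.ALU  dual
c3: i5 mul.MUL  no-port MUL/MUL
c4: i6+i7 mulh.MUL+st.MEM  dual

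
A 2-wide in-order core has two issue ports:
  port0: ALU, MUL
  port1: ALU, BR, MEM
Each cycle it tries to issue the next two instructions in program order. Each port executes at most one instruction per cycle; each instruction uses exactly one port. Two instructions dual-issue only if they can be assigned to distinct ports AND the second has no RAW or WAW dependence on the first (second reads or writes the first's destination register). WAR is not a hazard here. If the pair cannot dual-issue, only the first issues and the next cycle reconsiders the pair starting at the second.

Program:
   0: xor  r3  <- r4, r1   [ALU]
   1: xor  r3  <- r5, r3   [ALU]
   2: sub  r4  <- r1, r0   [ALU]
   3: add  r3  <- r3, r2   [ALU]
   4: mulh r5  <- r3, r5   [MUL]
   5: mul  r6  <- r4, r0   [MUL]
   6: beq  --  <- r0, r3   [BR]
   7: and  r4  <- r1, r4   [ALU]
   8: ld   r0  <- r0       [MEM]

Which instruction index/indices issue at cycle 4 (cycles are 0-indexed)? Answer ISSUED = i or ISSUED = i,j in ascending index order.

c0: i0 xor  RAW+WAW r3
c1: i1+i2 xor sub  pair
c2: i3 add  RAW r3
c3: i4 mulh  no-port MUL/MUL
c4: i5+i6 mul beq  pair
c5: i7+i8 and ld  pair

ISSUED = 5,6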